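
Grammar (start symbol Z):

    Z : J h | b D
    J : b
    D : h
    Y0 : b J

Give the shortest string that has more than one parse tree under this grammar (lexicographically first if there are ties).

length 2: b h has 2 parse trees

Two derivations of b h:
  Z ⇒ J h ⇒ b h
  Z ⇒ b D ⇒ b h

b h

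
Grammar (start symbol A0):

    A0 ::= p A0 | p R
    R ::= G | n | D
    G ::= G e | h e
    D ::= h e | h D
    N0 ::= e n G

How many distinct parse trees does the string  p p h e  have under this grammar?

2

Parse trees for p p h e:
  [A0 p [A0 p [R [G h e]]]]
  [A0 p [A0 p [R [D h e]]]]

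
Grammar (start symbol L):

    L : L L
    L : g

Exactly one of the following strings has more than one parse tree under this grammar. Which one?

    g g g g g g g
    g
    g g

g g g g g g g: 132 trees
g: 1 tree
g g: 1 tree

g g g g g g g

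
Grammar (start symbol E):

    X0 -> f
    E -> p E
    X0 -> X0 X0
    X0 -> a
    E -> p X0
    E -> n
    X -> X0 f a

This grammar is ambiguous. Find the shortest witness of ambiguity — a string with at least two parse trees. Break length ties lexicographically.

length 1: no string has ≥2 trees
length 2: no string has ≥2 trees
length 3: no string has ≥2 trees
length 4: p a a a has 2 parse trees

Two derivations of p a a a:
  E ⇒ p X0 ⇒ p X0 X0 ⇒ p X0 X0 X0 ⇒ p a X0 X0 ⇒ p a a X0 ⇒ p a a a
  E ⇒ p X0 ⇒ p X0 X0 ⇒ p a X0 ⇒ p a X0 X0 ⇒ p a a X0 ⇒ p a a a

p a a a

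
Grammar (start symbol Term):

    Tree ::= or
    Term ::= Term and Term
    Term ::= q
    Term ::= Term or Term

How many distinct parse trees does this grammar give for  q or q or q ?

Parse trees for q or q or q:
  [Term [Term q] or [Term [Term q] or [Term q]]]
  [Term [Term [Term q] or [Term q]] or [Term q]]

2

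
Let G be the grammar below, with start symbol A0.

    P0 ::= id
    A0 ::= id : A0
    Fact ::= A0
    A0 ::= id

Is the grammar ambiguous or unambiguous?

Unambiguous

Only A0 is reachable from A0; ignoring the rest: Right-recursive list with a separator: after each atom, whether the separator follows determines the rule. One parse per string.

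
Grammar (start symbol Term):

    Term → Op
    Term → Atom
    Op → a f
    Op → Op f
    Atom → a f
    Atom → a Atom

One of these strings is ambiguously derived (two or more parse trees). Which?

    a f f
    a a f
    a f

a f f: 1 tree
a a f: 1 tree
a f: 2 trees

a f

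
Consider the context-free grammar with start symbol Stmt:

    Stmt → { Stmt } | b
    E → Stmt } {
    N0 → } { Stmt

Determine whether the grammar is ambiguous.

Unambiguous

(E, N0 are unreachable from Stmt, so their rules don't affect L(Stmt).) L(Stmt) is { openⁿ atom closeⁿ : n ≥ 0 }. The bracket depth fixes n, and the derivation is forced at every step.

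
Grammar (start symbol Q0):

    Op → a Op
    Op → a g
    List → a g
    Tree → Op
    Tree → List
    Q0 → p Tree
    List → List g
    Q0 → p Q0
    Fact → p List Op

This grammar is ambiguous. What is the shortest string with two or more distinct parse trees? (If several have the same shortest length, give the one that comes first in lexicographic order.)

p a g

length 3: p a g has 2 parse trees

Two derivations of p a g:
  Q0 ⇒ p Tree ⇒ p Op ⇒ p a g
  Q0 ⇒ p Tree ⇒ p List ⇒ p a g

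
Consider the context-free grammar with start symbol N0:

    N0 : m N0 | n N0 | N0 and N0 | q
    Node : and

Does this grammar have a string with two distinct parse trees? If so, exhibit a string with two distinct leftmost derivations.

Witness: m q and q

Derivation 1: N0 ⇒ m N0 ⇒ m N0 and N0 ⇒ m q and N0 ⇒ m q and q
Derivation 2: N0 ⇒ N0 and N0 ⇒ m N0 and N0 ⇒ m q and N0 ⇒ m q and q

Two distinct leftmost derivations for the same string.

Ambiguous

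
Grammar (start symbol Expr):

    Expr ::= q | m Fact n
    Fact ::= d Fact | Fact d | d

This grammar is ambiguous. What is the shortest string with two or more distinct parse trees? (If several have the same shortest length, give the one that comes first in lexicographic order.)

length 1: no string has ≥2 trees
length 3: no string has ≥2 trees
length 4: m d d n has 2 parse trees

Two derivations of m d d n:
  Expr ⇒ m Fact n ⇒ m d Fact n ⇒ m d d n
  Expr ⇒ m Fact n ⇒ m Fact d n ⇒ m d d n

m d d n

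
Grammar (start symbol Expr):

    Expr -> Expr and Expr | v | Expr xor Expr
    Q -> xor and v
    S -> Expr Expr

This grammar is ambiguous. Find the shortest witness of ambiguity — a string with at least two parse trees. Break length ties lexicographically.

length 1: no string has ≥2 trees
length 3: no string has ≥2 trees
length 5: v and v and v has 2 parse trees

Two derivations of v and v and v:
  Expr ⇒ Expr and Expr ⇒ Expr and Expr and Expr ⇒ v and Expr and Expr ⇒ v and v and Expr ⇒ v and v and v
  Expr ⇒ Expr and Expr ⇒ v and Expr ⇒ v and Expr and Expr ⇒ v and v and Expr ⇒ v and v and v

v and v and v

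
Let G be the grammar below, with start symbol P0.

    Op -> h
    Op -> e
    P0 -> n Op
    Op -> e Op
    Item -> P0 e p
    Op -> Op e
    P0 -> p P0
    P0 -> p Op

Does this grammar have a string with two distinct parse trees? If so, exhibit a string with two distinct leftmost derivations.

Witness: n e e

Derivation 1: P0 ⇒ n Op ⇒ n e Op ⇒ n e e
Derivation 2: P0 ⇒ n Op ⇒ n Op e ⇒ n e e

Two distinct leftmost derivations for the same string.

Ambiguous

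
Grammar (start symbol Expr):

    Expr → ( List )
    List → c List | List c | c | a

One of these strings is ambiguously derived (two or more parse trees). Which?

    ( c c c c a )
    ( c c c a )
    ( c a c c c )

( c c c c a ): 1 tree
( c c c a ): 1 tree
( c a c c c ): 4 trees

( c a c c c )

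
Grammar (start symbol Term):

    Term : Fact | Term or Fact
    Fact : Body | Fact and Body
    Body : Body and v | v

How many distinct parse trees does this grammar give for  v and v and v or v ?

4

Parse trees for v and v and v or v:
  [Term [Term [Fact [Body [Body [Body v] and v] and v]]] or [Fact [Body v]]]
  [Term [Term [Fact [Fact [Body v]] and [Body [Body v] and v]]] or [Fact [Body v]]]
  [Term [Term [Fact [Fact [Body [Body v] and v]] and [Body v]]] or [Fact [Body v]]]
  [Term [Term [Fact [Fact [Fact [Body v]] and [Body v]] and [Body v]]] or [Fact [Body v]]]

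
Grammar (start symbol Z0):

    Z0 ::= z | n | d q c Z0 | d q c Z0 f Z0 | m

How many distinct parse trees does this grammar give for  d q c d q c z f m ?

Parse trees for d q c d q c z f m:
  [Z0 d q c [Z0 d q c [Z0 z] f [Z0 m]]]
  [Z0 d q c [Z0 d q c [Z0 z]] f [Z0 m]]

2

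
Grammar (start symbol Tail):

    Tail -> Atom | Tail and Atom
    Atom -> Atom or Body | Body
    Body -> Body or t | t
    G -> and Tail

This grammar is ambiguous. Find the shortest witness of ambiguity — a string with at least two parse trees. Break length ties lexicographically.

t or t

length 1: no string has ≥2 trees
length 3: t or t has 2 parse trees

Two derivations of t or t:
  Tail ⇒ Atom ⇒ Atom or Body ⇒ Body or Body ⇒ t or Body ⇒ t or t
  Tail ⇒ Atom ⇒ Body ⇒ Body or t ⇒ t or t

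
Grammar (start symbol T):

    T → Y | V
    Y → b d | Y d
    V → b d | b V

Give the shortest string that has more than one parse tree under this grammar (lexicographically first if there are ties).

length 2: b d has 2 parse trees

Two derivations of b d:
  T ⇒ Y ⇒ b d
  T ⇒ V ⇒ b d

b d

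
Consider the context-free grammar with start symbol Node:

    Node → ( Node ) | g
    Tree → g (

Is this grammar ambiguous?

Unambiguous

(Tree is unreachable from Node, so its rules don't affect L(Node).) Each string is a nest of matched brackets around a single atom. An opening bracket forces the recursive rule; an atom forces the base rule.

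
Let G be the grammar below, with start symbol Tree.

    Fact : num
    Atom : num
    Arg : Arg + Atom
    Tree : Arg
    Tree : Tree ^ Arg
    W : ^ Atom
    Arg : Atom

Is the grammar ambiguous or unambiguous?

Unambiguous

Only Tree, Arg, Atom are reachable from Tree; ignoring the rest: The grammar is stratified — Tree handles '^' (left-recursive), Arg handles '+', Atom atoms. Each operator has a fixed associativity and precedence level, so every string has one parse.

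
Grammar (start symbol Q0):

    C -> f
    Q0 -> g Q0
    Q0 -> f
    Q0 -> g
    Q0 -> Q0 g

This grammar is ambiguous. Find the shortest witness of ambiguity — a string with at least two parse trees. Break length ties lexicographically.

g g

length 1: no string has ≥2 trees
length 2: g g has 2 parse trees

Two derivations of g g:
  Q0 ⇒ g Q0 ⇒ g g
  Q0 ⇒ Q0 g ⇒ g g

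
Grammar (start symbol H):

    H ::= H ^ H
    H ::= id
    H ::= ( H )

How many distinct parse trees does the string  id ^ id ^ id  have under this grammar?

Parse trees for id ^ id ^ id:
  [H [H id] ^ [H [H id] ^ [H id]]]
  [H [H [H id] ^ [H id]] ^ [H id]]

2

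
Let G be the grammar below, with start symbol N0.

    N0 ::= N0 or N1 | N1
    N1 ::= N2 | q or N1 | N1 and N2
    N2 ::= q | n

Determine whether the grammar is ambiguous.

Ambiguous

Witness: q or n

Derivation 1: N0 ⇒ N0 or N1 ⇒ N1 or N1 ⇒ N2 or N1 ⇒ q or N1 ⇒ q or N2 ⇒ q or n
Derivation 2: N0 ⇒ N1 ⇒ q or N1 ⇒ q or N2 ⇒ q or n

Two distinct leftmost derivations for the same string.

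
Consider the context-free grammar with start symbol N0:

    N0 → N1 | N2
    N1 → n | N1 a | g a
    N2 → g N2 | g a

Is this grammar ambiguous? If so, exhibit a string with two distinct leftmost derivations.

Ambiguous

Witness: g a

Derivation 1: N0 ⇒ N1 ⇒ g a
Derivation 2: N0 ⇒ N2 ⇒ g a

Two distinct leftmost derivations for the same string.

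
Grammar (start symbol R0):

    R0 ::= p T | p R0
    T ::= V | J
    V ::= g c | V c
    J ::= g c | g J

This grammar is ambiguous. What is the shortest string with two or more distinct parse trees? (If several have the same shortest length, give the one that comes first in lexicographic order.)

length 3: p g c has 2 parse trees

Two derivations of p g c:
  R0 ⇒ p T ⇒ p V ⇒ p g c
  R0 ⇒ p T ⇒ p J ⇒ p g c

p g c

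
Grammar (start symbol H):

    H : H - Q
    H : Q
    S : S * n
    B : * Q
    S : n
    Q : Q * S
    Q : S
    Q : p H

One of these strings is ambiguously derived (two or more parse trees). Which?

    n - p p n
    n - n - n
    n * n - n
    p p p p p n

n - p p n: 1 tree
n - n - n: 1 tree
n * n - n: 2 trees
p p p p p n: 1 tree

n * n - n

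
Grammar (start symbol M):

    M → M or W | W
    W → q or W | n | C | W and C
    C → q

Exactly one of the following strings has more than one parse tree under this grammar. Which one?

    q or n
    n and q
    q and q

q or n: 2 trees
n and q: 1 tree
q and q: 1 tree

q or n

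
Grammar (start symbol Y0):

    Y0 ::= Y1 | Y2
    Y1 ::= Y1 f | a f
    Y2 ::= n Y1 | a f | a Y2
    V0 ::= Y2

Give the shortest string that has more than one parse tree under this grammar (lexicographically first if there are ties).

length 2: a f has 2 parse trees

Two derivations of a f:
  Y0 ⇒ Y1 ⇒ a f
  Y0 ⇒ Y2 ⇒ a f

a f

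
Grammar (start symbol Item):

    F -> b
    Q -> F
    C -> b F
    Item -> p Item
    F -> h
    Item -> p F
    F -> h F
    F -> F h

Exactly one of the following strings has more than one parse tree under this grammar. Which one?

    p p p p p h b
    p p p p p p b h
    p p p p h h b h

p p p p h h b h

p p p p p h b: 1 tree
p p p p p p b h: 1 tree
p p p p h h b h: 3 trees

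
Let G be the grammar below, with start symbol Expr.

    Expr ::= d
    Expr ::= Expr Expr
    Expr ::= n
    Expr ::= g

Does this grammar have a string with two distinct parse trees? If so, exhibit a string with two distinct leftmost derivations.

Ambiguous

Witness: d d d

Derivation 1: Expr ⇒ Expr Expr ⇒ d Expr ⇒ d Expr Expr ⇒ d d Expr ⇒ d d d
Derivation 2: Expr ⇒ Expr Expr ⇒ Expr Expr Expr ⇒ d Expr Expr ⇒ d d Expr ⇒ d d d

Two distinct leftmost derivations for the same string.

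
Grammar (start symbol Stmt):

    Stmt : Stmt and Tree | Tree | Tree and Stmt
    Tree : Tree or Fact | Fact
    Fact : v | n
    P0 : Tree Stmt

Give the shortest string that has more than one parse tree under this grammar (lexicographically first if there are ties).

n and n

length 1: no string has ≥2 trees
length 3: n and n has 2 parse trees

Two derivations of n and n:
  Stmt ⇒ Stmt and Tree ⇒ Tree and Tree ⇒ Fact and Tree ⇒ n and Tree ⇒ n and Fact ⇒ n and n
  Stmt ⇒ Tree and Stmt ⇒ Fact and Stmt ⇒ n and Stmt ⇒ n and Tree ⇒ n and Fact ⇒ n and n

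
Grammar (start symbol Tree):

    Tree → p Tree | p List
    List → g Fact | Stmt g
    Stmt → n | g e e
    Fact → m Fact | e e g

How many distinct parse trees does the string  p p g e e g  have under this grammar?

Parse trees for p p g e e g:
  [Tree p [Tree p [List g [Fact e e g]]]]
  [Tree p [Tree p [List [Stmt g e e] g]]]

2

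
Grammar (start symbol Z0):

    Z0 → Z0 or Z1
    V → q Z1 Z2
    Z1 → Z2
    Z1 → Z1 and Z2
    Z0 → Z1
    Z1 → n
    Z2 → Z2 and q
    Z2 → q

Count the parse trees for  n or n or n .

1

Parse trees for n or n or n:
  [Z0 [Z0 [Z0 [Z1 n]] or [Z1 n]] or [Z1 n]]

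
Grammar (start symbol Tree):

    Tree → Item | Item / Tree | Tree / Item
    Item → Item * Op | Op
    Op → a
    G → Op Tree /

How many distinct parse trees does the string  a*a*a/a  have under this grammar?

Parse trees for a*a*a/a:
  [Tree [Item [Item [Item [Op a]] * [Op a]] * [Op a]] / [Tree [Item [Op a]]]]
  [Tree [Tree [Item [Item [Item [Op a]] * [Op a]] * [Op a]]] / [Item [Op a]]]

2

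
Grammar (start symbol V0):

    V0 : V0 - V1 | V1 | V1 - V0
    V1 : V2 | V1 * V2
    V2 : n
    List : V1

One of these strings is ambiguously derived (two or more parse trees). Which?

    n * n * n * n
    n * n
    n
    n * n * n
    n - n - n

n * n * n * n: 1 tree
n * n: 1 tree
n: 1 tree
n * n * n: 1 tree
n - n - n: 4 trees

n - n - n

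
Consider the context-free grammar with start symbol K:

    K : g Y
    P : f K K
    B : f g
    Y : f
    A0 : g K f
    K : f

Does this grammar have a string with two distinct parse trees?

(P, B, A0 are unreachable from K, so their rules don't affect L(K).) Each reachable nonterminal has at most one production per leading terminal, and all productions are right-linear; the derivation is determined token-by-token.

Unambiguous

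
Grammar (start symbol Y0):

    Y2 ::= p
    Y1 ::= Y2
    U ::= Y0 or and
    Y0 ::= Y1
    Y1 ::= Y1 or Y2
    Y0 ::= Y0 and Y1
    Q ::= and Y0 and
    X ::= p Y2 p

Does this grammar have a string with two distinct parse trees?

Unambiguous

Only Y0, Y1, Y2 are reachable from Y0; ignoring the rest: This is a standard precedence ladder (Y0 over Y1 over Y2), with each level left-recursive on its own operator ('and' at Y0, 'or' at Y1). That structure is LR(1), hence unambiguous.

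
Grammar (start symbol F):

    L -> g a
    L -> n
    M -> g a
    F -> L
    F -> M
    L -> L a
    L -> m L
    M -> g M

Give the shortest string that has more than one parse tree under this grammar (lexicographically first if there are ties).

length 1: no string has ≥2 trees
length 2: g a has 2 parse trees

Two derivations of g a:
  F ⇒ L ⇒ g a
  F ⇒ M ⇒ g a

g a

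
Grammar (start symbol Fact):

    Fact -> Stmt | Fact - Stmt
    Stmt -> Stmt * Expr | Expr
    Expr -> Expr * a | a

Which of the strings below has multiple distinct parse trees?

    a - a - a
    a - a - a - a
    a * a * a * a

a - a - a: 1 tree
a - a - a - a: 1 tree
a * a * a * a: 8 trees

a * a * a * a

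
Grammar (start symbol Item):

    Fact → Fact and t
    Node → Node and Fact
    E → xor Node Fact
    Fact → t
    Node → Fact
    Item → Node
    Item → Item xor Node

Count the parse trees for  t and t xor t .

Parse trees for t and t xor t:
  [Item [Item [Node [Node [Fact t]] and [Fact t]]] xor [Node [Fact t]]]
  [Item [Item [Node [Fact [Fact t] and t]]] xor [Node [Fact t]]]

2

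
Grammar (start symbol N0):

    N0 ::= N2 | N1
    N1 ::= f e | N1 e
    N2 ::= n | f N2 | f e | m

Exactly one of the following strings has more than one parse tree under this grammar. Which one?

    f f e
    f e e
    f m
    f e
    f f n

f f e: 1 tree
f e e: 1 tree
f m: 1 tree
f e: 2 trees
f f n: 1 tree

f e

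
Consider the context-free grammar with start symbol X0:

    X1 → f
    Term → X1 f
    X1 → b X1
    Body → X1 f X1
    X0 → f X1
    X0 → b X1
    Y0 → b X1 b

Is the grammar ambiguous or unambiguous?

Unambiguous

Only X0, X1 are reachable from X0; ignoring the rest: The reachable rules are right-linear with at most one rule per (nonterminal, next-terminal) pair. Each input token forces the next rule, so parsing is deterministic.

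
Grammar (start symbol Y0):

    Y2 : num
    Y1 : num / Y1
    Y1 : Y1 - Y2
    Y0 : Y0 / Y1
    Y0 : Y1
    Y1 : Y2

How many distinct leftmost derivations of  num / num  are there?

2

Parse trees for num / num:
  [Y0 [Y0 [Y1 [Y2 num]]] / [Y1 [Y2 num]]]
  [Y0 [Y1 num / [Y1 [Y2 num]]]]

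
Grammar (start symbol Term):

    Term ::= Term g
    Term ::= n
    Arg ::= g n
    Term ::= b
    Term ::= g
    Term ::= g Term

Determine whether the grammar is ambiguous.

Witness: g g

Derivation 1: Term ⇒ Term g ⇒ g g
Derivation 2: Term ⇒ g Term ⇒ g g

Two distinct leftmost derivations for the same string.

Ambiguous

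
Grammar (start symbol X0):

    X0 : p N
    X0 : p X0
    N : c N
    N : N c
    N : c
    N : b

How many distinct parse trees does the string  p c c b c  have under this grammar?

Parse trees for p c c b c:
  [X0 p [N c [N c [N [N b] c]]]]
  [X0 p [N c [N [N c [N b]] c]]]
  [X0 p [N [N c [N c [N b]]] c]]

3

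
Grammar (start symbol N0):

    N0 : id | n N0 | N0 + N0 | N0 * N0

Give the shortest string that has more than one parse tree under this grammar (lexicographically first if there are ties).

length 1: no string has ≥2 trees
length 2: no string has ≥2 trees
length 3: no string has ≥2 trees
length 4: n id * id has 2 parse trees

Two derivations of n id * id:
  N0 ⇒ n N0 ⇒ n N0 * N0 ⇒ n id * N0 ⇒ n id * id
  N0 ⇒ N0 * N0 ⇒ n N0 * N0 ⇒ n id * N0 ⇒ n id * id

n id * id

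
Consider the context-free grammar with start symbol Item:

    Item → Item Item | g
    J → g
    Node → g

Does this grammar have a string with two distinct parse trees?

Ambiguous

Witness: g g g

Derivation 1: Item ⇒ Item Item ⇒ Item Item Item ⇒ g Item Item ⇒ g g Item ⇒ g g g
Derivation 2: Item ⇒ Item Item ⇒ g Item ⇒ g Item Item ⇒ g g Item ⇒ g g g

Two distinct leftmost derivations for the same string.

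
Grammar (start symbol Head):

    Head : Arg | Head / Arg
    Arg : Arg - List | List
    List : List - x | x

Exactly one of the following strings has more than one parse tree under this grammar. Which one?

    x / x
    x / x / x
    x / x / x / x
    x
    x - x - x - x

x / x: 1 tree
x / x / x: 1 tree
x / x / x / x: 1 tree
x: 1 tree
x - x - x - x: 8 trees

x - x - x - x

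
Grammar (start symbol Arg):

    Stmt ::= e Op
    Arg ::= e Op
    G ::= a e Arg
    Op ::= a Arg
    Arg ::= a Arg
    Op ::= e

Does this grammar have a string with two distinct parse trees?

Unambiguous

Only Arg, Op are reachable from Arg; ignoring the rest: Restricted to the reachable nonterminals, every rule has the form A → t or A → t B, and no two rules for the same A share a first terminal. The grammar encodes a DFA — one run per string.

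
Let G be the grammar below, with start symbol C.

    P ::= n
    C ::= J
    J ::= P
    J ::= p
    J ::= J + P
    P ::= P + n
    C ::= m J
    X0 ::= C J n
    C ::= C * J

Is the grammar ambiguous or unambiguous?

Ambiguous

Witness: n + n

Derivation 1: C ⇒ J ⇒ P ⇒ P + n ⇒ n + n
Derivation 2: C ⇒ J ⇒ J + P ⇒ P + P ⇒ n + P ⇒ n + n

Two distinct leftmost derivations for the same string.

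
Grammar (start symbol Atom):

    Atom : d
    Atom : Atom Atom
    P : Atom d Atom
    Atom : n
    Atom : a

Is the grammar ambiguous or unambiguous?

Ambiguous

Witness: a a a

Derivation 1: Atom ⇒ Atom Atom ⇒ Atom Atom Atom ⇒ a Atom Atom ⇒ a a Atom ⇒ a a a
Derivation 2: Atom ⇒ Atom Atom ⇒ a Atom ⇒ a Atom Atom ⇒ a a Atom ⇒ a a a

Two distinct leftmost derivations for the same string.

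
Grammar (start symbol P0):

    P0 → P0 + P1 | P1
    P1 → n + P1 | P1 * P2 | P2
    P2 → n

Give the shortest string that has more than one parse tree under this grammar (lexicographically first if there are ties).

n + n

length 1: no string has ≥2 trees
length 3: n + n has 2 parse trees

Two derivations of n + n:
  P0 ⇒ P0 + P1 ⇒ P1 + P1 ⇒ P2 + P1 ⇒ n + P1 ⇒ n + P2 ⇒ n + n
  P0 ⇒ P1 ⇒ n + P1 ⇒ n + P2 ⇒ n + n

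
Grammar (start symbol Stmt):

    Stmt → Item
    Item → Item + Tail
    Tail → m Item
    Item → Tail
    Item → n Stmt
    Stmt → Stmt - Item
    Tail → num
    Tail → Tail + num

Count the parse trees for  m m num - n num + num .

3

Parse trees for m m num - n num + num:
  [Stmt [Stmt [Item [Tail m [Item [Tail m [Item [Tail num]]]]]]] - [Item [Item n [Stmt [Item [Tail num]]]] + [Tail num]]]
  [Stmt [Stmt [Item [Tail m [Item [Tail m [Item [Tail num]]]]]]] - [Item n [Stmt [Item [Item [Tail num]] + [Tail num]]]]]
  [Stmt [Stmt [Item [Tail m [Item [Tail m [Item [Tail num]]]]]]] - [Item n [Stmt [Item [Tail [Tail num] + num]]]]]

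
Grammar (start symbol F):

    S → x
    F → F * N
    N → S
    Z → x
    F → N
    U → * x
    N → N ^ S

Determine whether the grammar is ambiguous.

Only F, N, S are reachable from F; ignoring the rest: F → F * N | N  ;  N → N ^ S | S  — a left-associative chain with S at the bottom. Each string factors uniquely by precedence.

Unambiguous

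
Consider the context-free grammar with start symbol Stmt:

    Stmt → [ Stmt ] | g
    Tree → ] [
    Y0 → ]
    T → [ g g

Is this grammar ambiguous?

Unambiguous

(Tree, Y0, T are unreachable from Stmt, so their rules don't affect L(Stmt).) Each string is a nest of matched brackets around a single atom. An opening bracket forces the recursive rule; an atom forces the base rule.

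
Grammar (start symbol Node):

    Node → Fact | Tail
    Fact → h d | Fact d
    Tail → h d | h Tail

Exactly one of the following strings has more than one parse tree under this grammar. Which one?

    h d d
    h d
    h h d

h d

h d d: 1 tree
h d: 2 trees
h h d: 1 tree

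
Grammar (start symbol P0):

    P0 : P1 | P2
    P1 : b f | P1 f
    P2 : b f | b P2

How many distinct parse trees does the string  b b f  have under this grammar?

1

Parse trees for b b f:
  [P0 [P2 b [P2 b f]]]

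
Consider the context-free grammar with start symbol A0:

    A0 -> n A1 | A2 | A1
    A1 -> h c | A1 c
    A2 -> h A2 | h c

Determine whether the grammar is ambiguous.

Witness: h c

Derivation 1: A0 ⇒ A2 ⇒ h c
Derivation 2: A0 ⇒ A1 ⇒ h c

Two distinct leftmost derivations for the same string.

Ambiguous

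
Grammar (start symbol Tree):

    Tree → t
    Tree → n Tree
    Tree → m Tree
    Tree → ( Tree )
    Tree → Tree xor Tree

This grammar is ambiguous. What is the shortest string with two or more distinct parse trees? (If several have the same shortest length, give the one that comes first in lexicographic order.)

length 1: no string has ≥2 trees
length 2: no string has ≥2 trees
length 3: no string has ≥2 trees
length 4: m t xor t has 2 parse trees

Two derivations of m t xor t:
  Tree ⇒ m Tree ⇒ m Tree xor Tree ⇒ m t xor Tree ⇒ m t xor t
  Tree ⇒ Tree xor Tree ⇒ m Tree xor Tree ⇒ m t xor Tree ⇒ m t xor t

m t xor t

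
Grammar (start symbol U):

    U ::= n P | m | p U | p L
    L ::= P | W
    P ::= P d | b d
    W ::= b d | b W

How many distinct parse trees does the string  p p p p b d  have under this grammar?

2

Parse trees for p p p p b d:
  [U p [U p [U p [U p [L [P b d]]]]]]
  [U p [U p [U p [U p [L [W b d]]]]]]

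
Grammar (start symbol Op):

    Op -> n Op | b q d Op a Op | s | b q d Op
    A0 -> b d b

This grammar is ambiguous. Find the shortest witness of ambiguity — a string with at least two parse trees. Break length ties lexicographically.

b q d b q d s a s

length 1: no string has ≥2 trees
length 2: no string has ≥2 trees
length 3: no string has ≥2 trees
length 4: no string has ≥2 trees
length 5: no string has ≥2 trees
length 6: no string has ≥2 trees
length 7: no string has ≥2 trees
length 8: no string has ≥2 trees
length 9: b q d b q d s a s has 2 parse trees

Two derivations of b q d b q d s a s:
  Op ⇒ b q d Op a Op ⇒ b q d b q d Op a Op ⇒ b q d b q d s a Op ⇒ b q d b q d s a s
  Op ⇒ b q d Op ⇒ b q d b q d Op a Op ⇒ b q d b q d s a Op ⇒ b q d b q d s a s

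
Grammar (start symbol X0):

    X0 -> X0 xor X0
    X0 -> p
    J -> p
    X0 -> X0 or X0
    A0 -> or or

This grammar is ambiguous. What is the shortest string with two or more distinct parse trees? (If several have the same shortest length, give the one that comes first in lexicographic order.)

length 1: no string has ≥2 trees
length 3: no string has ≥2 trees
length 5: p or p or p has 2 parse trees

Two derivations of p or p or p:
  X0 ⇒ X0 or X0 ⇒ p or X0 ⇒ p or X0 or X0 ⇒ p or p or X0 ⇒ p or p or p
  X0 ⇒ X0 or X0 ⇒ X0 or X0 or X0 ⇒ p or X0 or X0 ⇒ p or p or X0 ⇒ p or p or p

p or p or p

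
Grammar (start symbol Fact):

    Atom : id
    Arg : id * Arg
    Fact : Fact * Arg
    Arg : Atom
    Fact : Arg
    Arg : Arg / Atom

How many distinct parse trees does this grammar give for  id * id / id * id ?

Parse trees for id * id / id * id:
  [Fact [Fact [Fact [Arg [Atom id]]] * [Arg [Arg [Atom id]] / [Atom id]]] * [Arg [Atom id]]]
  [Fact [Fact [Arg id * [Arg [Arg [Atom id]] / [Atom id]]]] * [Arg [Atom id]]]
  [Fact [Fact [Arg [Arg id * [Arg [Atom id]]] / [Atom id]]] * [Arg [Atom id]]]

3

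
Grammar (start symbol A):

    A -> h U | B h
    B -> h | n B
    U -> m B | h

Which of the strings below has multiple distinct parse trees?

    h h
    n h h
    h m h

h h: 2 trees
n h h: 1 tree
h m h: 1 tree

h h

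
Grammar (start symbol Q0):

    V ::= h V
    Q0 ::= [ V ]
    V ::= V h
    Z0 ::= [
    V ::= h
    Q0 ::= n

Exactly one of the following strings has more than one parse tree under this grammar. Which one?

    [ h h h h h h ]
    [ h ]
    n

[ h h h h h h ]: 32 trees
[ h ]: 1 tree
n: 1 tree

[ h h h h h h ]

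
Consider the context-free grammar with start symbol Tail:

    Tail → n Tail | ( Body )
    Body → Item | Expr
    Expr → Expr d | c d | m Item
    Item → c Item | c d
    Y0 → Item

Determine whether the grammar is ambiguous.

Ambiguous

Witness: ( c d )

Derivation 1: Tail ⇒ ( Body ) ⇒ ( Item ) ⇒ ( c d )
Derivation 2: Tail ⇒ ( Body ) ⇒ ( Expr ) ⇒ ( c d )

Two distinct leftmost derivations for the same string.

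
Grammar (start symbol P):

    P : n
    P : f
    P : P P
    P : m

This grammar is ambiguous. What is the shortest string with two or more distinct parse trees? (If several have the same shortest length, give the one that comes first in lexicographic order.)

f f f

length 1: no string has ≥2 trees
length 2: no string has ≥2 trees
length 3: f f f has 2 parse trees

Two derivations of f f f:
  P ⇒ P P ⇒ f P ⇒ f P P ⇒ f f P ⇒ f f f
  P ⇒ P P ⇒ P P P ⇒ f P P ⇒ f f P ⇒ f f f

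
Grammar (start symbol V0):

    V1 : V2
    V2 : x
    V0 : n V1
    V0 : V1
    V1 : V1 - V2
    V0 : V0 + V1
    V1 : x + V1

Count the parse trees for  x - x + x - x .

1

Parse trees for x - x + x - x:
  [V0 [V0 [V1 [V1 [V2 x]] - [V2 x]]] + [V1 [V1 [V2 x]] - [V2 x]]]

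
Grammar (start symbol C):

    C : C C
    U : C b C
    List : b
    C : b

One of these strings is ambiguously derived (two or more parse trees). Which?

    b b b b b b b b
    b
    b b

b b b b b b b b

b b b b b b b b: 429 trees
b: 1 tree
b b: 1 tree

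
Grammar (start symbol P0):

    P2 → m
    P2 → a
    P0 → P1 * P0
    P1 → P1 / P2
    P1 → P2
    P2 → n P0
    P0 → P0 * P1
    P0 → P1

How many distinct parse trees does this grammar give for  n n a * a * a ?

Parse trees for n n a * a * a (showing first 6 of 24):
  [P0 [P1 [P2 n [P0 [P1 [P2 n [P0 [P1 [P2 a]]]]]]]] * [P0 [P1 [P2 a]] * [P0 [P1 [P2 a]]]]]
  [P0 [P1 [P2 n [P0 [P1 [P2 n [P0 [P1 [P2 a]]]]]]]] * [P0 [P0 [P1 [P2 a]]] * [P1 [P2 a]]]]
  [P0 [P1 [P2 n [P0 [P1 [P2 n [P0 [P1 [P2 a]]]]] * [P0 [P1 [P2 a]]]]]] * [P0 [P1 [P2 a]]]]
  [P0 [P1 [P2 n [P0 [P0 [P1 [P2 n [P0 [P1 [P2 a]]]]]] * [P1 [P2 a]]]]] * [P0 [P1 [P2 a]]]]
  [P0 [P1 [P2 n [P0 [P1 [P2 n [P0 [P1 [P2 a]] * [P0 [P1 [P2 a]]]]]]]]] * [P0 [P1 [P2 a]]]]
  [P0 [P1 [P2 n [P0 [P1 [P2 n [P0 [P0 [P1 [P2 a]]] * [P1 [P2 a]]]]]]]] * [P0 [P1 [P2 a]]]]

24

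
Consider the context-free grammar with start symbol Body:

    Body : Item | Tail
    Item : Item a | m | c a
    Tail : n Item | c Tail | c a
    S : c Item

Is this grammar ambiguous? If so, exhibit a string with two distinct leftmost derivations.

Ambiguous

Witness: c a

Derivation 1: Body ⇒ Item ⇒ c a
Derivation 2: Body ⇒ Tail ⇒ c a

Two distinct leftmost derivations for the same string.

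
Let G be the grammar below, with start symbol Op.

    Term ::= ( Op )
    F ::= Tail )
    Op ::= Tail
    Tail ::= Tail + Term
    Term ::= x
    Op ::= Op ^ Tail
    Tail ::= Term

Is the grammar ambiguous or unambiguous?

Unambiguous

Only Op, Tail, Term are reachable from Op; ignoring the rest: Op → Op ^ Tail | Tail  ;  Tail → Tail + Term | Term  — a left-associative chain with Term at the bottom. Each string factors uniquely by precedence.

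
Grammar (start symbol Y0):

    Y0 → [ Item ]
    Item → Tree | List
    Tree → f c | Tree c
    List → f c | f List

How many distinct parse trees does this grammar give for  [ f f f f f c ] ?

Parse trees for [ f f f f f c ]:
  [Y0 [ [Item [List f [List f [List f [List f [List f c]]]]]] ]]

1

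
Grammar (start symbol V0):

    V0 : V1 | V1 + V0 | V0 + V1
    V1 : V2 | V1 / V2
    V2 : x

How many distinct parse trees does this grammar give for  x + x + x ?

Parse trees for x + x + x:
  [V0 [V1 [V2 x]] + [V0 [V1 [V2 x]] + [V0 [V1 [V2 x]]]]]
  [V0 [V1 [V2 x]] + [V0 [V0 [V1 [V2 x]]] + [V1 [V2 x]]]]
  [V0 [V0 [V1 [V2 x]] + [V0 [V1 [V2 x]]]] + [V1 [V2 x]]]
  [V0 [V0 [V0 [V1 [V2 x]]] + [V1 [V2 x]]] + [V1 [V2 x]]]

4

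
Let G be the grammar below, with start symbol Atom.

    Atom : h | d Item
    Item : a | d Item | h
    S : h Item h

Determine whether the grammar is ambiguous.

Unambiguous

(S is unreachable from Atom, so its rules don't affect L(Atom).) Restricted to the reachable nonterminals, every rule has the form A → t or A → t B, and no two rules for the same A share a first terminal. The grammar encodes a DFA — one run per string.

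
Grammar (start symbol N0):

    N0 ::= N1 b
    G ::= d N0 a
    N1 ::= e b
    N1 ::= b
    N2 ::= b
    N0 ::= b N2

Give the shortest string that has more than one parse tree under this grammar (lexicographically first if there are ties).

b b

length 2: b b has 2 parse trees

Two derivations of b b:
  N0 ⇒ N1 b ⇒ b b
  N0 ⇒ b N2 ⇒ b b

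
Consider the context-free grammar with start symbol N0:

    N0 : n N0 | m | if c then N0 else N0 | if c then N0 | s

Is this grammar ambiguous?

Witness: if c then if c then m else m

Derivation 1: N0 ⇒ if c then N0 else N0 ⇒ if c then if c then N0 else N0 ⇒ if c then if c then m else N0 ⇒ if c then if c then m else m
Derivation 2: N0 ⇒ if c then N0 ⇒ if c then if c then N0 else N0 ⇒ if c then if c then m else N0 ⇒ if c then if c then m else m

Two distinct leftmost derivations for the same string.

Ambiguous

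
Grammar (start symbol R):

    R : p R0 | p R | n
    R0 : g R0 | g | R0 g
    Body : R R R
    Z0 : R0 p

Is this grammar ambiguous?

Ambiguous

Witness: p g g

Derivation 1: R ⇒ p R0 ⇒ p g R0 ⇒ p g g
Derivation 2: R ⇒ p R0 ⇒ p R0 g ⇒ p g g

Two distinct leftmost derivations for the same string.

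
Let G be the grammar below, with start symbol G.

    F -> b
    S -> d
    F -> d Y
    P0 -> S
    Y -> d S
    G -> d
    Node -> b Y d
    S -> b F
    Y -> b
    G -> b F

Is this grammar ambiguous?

Unambiguous

Only G, F, Y, S are reachable from G; ignoring the rest: Restricted to the reachable nonterminals, every rule has the form A → t or A → t B, and no two rules for the same A share a first terminal. The grammar encodes a DFA — one run per string.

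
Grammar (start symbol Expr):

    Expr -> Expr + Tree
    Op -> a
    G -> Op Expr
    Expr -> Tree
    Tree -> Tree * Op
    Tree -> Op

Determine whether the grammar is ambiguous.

Unambiguous

(G is unreachable from Expr, so its rules don't affect L(Expr).) The grammar is stratified — Expr handles '+' (left-recursive), Tree handles '*', Op atoms. Each operator has a fixed associativity and precedence level, so every string has one parse.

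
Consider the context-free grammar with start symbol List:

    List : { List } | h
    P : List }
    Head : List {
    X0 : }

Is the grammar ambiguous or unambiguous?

(P, Head, X0 are unreachable from List, so their rules don't affect L(List).) L(List) is { openⁿ atom closeⁿ : n ≥ 0 }. The bracket depth fixes n, and the derivation is forced at every step.

Unambiguous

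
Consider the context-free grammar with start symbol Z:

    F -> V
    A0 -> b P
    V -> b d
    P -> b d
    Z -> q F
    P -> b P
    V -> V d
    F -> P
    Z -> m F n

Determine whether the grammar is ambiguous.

Witness: q b d

Derivation 1: Z ⇒ q F ⇒ q V ⇒ q b d
Derivation 2: Z ⇒ q F ⇒ q P ⇒ q b d

Two distinct leftmost derivations for the same string.

Ambiguous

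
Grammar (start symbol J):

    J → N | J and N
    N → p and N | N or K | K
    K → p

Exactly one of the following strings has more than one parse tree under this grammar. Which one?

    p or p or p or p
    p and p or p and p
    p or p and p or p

p and p or p and p

p or p or p or p: 1 tree
p and p or p and p: 3 trees
p or p and p or p: 1 tree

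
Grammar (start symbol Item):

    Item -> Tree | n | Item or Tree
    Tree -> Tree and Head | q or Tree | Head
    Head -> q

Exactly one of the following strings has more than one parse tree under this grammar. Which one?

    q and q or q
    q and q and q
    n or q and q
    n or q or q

n or q or q

q and q or q: 1 tree
q and q and q: 1 tree
n or q and q: 1 tree
n or q or q: 2 trees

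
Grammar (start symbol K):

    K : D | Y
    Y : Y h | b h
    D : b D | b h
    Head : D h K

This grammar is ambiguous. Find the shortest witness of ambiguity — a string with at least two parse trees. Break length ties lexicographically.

b h

length 2: b h has 2 parse trees

Two derivations of b h:
  K ⇒ D ⇒ b h
  K ⇒ Y ⇒ b h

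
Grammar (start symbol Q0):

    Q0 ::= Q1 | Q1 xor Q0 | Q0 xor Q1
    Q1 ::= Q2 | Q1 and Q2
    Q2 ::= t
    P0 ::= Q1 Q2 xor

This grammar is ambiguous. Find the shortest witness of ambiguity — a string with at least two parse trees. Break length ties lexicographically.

length 1: no string has ≥2 trees
length 3: t xor t has 2 parse trees

Two derivations of t xor t:
  Q0 ⇒ Q1 xor Q0 ⇒ Q2 xor Q0 ⇒ t xor Q0 ⇒ t xor Q1 ⇒ t xor Q2 ⇒ t xor t
  Q0 ⇒ Q0 xor Q1 ⇒ Q1 xor Q1 ⇒ Q2 xor Q1 ⇒ t xor Q1 ⇒ t xor Q2 ⇒ t xor t

t xor t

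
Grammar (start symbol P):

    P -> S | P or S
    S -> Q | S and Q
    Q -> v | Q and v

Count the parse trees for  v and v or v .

2

Parse trees for v and v or v:
  [P [P [S [Q [Q v] and v]]] or [S [Q v]]]
  [P [P [S [S [Q v]] and [Q v]]] or [S [Q v]]]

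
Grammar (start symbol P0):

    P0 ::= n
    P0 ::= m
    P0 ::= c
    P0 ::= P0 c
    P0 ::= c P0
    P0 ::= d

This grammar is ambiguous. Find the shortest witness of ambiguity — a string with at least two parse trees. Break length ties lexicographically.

c c

length 1: no string has ≥2 trees
length 2: c c has 2 parse trees

Two derivations of c c:
  P0 ⇒ P0 c ⇒ c c
  P0 ⇒ c P0 ⇒ c c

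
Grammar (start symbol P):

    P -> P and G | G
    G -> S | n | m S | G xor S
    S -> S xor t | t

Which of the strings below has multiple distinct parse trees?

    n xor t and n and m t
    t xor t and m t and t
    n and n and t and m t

t xor t and m t and t

n xor t and n and m t: 1 tree
t xor t and m t and t: 2 trees
n and n and t and m t: 1 tree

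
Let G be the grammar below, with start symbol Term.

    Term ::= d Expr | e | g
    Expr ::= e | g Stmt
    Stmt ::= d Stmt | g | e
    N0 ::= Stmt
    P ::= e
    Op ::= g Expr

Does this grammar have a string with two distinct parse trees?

Unambiguous

(N0, P, Op are unreachable from Term, so their rules don't affect L(Term).) Each reachable nonterminal has at most one production per leading terminal, and all productions are right-linear; the derivation is determined token-by-token.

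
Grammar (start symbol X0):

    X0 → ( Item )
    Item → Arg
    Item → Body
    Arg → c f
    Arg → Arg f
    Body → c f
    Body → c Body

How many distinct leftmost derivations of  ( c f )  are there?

Parse trees for ( c f ):
  [X0 ( [Item [Arg c f]] )]
  [X0 ( [Item [Body c f]] )]

2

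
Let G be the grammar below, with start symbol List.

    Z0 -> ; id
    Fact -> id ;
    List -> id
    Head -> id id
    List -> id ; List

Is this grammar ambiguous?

(Fact, Head, Z0 are unreachable from List, so their rules don't affect L(List).) The reachable grammar is A → atom sep A | atom. Each atom is followed by either the separator (recurse) or end-of-string (stop) — no choice point.

Unambiguous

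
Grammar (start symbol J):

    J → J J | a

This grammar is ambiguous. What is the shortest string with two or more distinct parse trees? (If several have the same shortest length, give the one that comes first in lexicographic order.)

a a a

length 1: no string has ≥2 trees
length 2: no string has ≥2 trees
length 3: a a a has 2 parse trees

Two derivations of a a a:
  J ⇒ J J ⇒ J J J ⇒ a J J ⇒ a a J ⇒ a a a
  J ⇒ J J ⇒ a J ⇒ a J J ⇒ a a J ⇒ a a a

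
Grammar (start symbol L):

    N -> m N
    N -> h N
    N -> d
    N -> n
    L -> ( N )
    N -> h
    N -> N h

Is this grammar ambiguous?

Witness: ( h h )

Derivation 1: L ⇒ ( N ) ⇒ ( h N ) ⇒ ( h h )
Derivation 2: L ⇒ ( N ) ⇒ ( N h ) ⇒ ( h h )

Two distinct leftmost derivations for the same string.

Ambiguous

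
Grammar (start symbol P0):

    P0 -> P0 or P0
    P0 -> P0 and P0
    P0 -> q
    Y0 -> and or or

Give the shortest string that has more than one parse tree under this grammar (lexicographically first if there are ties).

length 1: no string has ≥2 trees
length 3: no string has ≥2 trees
length 5: q and q and q has 2 parse trees

Two derivations of q and q and q:
  P0 ⇒ P0 and P0 ⇒ P0 and P0 and P0 ⇒ q and P0 and P0 ⇒ q and q and P0 ⇒ q and q and q
  P0 ⇒ P0 and P0 ⇒ q and P0 ⇒ q and P0 and P0 ⇒ q and q and P0 ⇒ q and q and q

q and q and q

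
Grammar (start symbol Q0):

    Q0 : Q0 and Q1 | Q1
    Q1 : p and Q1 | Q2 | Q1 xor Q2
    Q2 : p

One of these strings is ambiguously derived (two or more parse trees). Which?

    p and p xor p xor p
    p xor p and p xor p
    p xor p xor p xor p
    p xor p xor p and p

p and p xor p xor p

p and p xor p xor p: 4 trees
p xor p and p xor p: 1 tree
p xor p xor p xor p: 1 tree
p xor p xor p and p: 1 tree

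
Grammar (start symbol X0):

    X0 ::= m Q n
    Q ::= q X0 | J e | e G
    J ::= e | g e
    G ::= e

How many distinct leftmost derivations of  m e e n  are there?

Parse trees for m e e n:
  [X0 m [Q [J e] e] n]
  [X0 m [Q e [G e]] n]

2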